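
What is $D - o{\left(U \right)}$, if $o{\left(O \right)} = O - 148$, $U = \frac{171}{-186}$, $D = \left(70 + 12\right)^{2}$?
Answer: $\frac{426121}{62} \approx 6872.9$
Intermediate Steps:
$D = 6724$ ($D = 82^{2} = 6724$)
$U = - \frac{57}{62}$ ($U = 171 \left(- \frac{1}{186}\right) = - \frac{57}{62} \approx -0.91935$)
$o{\left(O \right)} = -148 + O$
$D - o{\left(U \right)} = 6724 - \left(-148 - \frac{57}{62}\right) = 6724 - - \frac{9233}{62} = 6724 + \frac{9233}{62} = \frac{426121}{62}$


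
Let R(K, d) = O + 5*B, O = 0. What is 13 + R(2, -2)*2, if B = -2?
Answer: -7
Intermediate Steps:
R(K, d) = -10 (R(K, d) = 0 + 5*(-2) = 0 - 10 = -10)
13 + R(2, -2)*2 = 13 - 10*2 = 13 - 20 = -7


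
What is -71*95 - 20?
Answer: -6765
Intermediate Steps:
-71*95 - 20 = -6745 - 20 = -6765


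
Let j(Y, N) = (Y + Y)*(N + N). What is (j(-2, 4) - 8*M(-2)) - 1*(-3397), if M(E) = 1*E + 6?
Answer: 3333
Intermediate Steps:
M(E) = 6 + E (M(E) = E + 6 = 6 + E)
j(Y, N) = 4*N*Y (j(Y, N) = (2*Y)*(2*N) = 4*N*Y)
(j(-2, 4) - 8*M(-2)) - 1*(-3397) = (4*4*(-2) - 8*(6 - 2)) - 1*(-3397) = (-32 - 8*4) + 3397 = (-32 - 32) + 3397 = -64 + 3397 = 3333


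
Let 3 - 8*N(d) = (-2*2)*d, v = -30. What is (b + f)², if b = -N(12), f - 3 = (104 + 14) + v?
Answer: 458329/64 ≈ 7161.4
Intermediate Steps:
N(d) = 3/8 + d/2 (N(d) = 3/8 - (-2*2)*d/8 = 3/8 - (-1)*d/2 = 3/8 + d/2)
f = 91 (f = 3 + ((104 + 14) - 30) = 3 + (118 - 30) = 3 + 88 = 91)
b = -51/8 (b = -(3/8 + (½)*12) = -(3/8 + 6) = -1*51/8 = -51/8 ≈ -6.3750)
(b + f)² = (-51/8 + 91)² = (677/8)² = 458329/64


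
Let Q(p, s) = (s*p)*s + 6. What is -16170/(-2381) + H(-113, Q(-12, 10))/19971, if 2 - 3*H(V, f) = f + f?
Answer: 974483800/142652853 ≈ 6.8312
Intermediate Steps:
Q(p, s) = 6 + p*s**2 (Q(p, s) = (p*s)*s + 6 = p*s**2 + 6 = 6 + p*s**2)
H(V, f) = 2/3 - 2*f/3 (H(V, f) = 2/3 - (f + f)/3 = 2/3 - 2*f/3)
-16170/(-2381) + H(-113, Q(-12, 10))/19971 = -16170/(-2381) + (2/3 - 2*(6 - 12*10**2)/3)/19971 = -16170*(-1/2381) + (2/3 - 2*(6 - 12*100)/3)*(1/19971) = 16170/2381 + (2/3 - 2*(6 - 1200)/3)*(1/19971) = 16170/2381 + (2/3 - 2/3*(-1194))*(1/19971) = 16170/2381 + (2/3 + 796)*(1/19971) = 16170/2381 + (2390/3)*(1/19971) = 16170/2381 + 2390/59913 = 974483800/142652853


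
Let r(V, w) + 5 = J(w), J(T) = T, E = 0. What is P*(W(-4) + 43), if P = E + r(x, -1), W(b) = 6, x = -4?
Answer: -294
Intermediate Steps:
r(V, w) = -5 + w
P = -6 (P = 0 + (-5 - 1) = 0 - 6 = -6)
P*(W(-4) + 43) = -6*(6 + 43) = -6*49 = -294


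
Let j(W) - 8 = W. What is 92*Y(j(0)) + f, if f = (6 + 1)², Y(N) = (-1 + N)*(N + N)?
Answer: 10353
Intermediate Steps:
j(W) = 8 + W
Y(N) = 2*N*(-1 + N) (Y(N) = (-1 + N)*(2*N) = 2*N*(-1 + N))
f = 49 (f = 7² = 49)
92*Y(j(0)) + f = 92*(2*(8 + 0)*(-1 + (8 + 0))) + 49 = 92*(2*8*(-1 + 8)) + 49 = 92*(2*8*7) + 49 = 92*112 + 49 = 10304 + 49 = 10353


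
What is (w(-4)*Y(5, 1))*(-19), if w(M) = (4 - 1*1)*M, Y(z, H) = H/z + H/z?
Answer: 456/5 ≈ 91.200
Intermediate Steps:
Y(z, H) = 2*H/z
w(M) = 3*M (w(M) = (4 - 1)*M = 3*M)
(w(-4)*Y(5, 1))*(-19) = ((3*(-4))*(2*1/5))*(-19) = -24/5*(-19) = 456/5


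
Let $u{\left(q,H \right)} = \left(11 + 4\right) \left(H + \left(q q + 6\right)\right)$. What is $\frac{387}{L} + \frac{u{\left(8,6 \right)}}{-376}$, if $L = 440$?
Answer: $- \frac{44511}{20680} \approx -2.1524$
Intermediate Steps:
$u{\left(q,H \right)} = 90 + 15 H + 15 q^{2}$ ($u{\left(q,H \right)} = 15 \left(H + \left(q^{2} + 6\right)\right) = 15 \left(H + \left(6 + q^{2}\right)\right) = 15 \left(6 + H + q^{2}\right) = 90 + 15 H + 15 q^{2}$)
$\frac{387}{L} + \frac{u{\left(8,6 \right)}}{-376} = \frac{387}{440} + \frac{90 + 15 \cdot 6 + 15 \cdot 8^{2}}{-376} = 387 \cdot \frac{1}{440} + \left(90 + 90 + 15 \cdot 64\right) \left(- \frac{1}{376}\right) = \frac{387}{440} + \left(90 + 90 + 960\right) \left(- \frac{1}{376}\right) = \frac{387}{440} + 1140 \left(- \frac{1}{376}\right) = \frac{387}{440} - \frac{285}{94} = - \frac{44511}{20680}$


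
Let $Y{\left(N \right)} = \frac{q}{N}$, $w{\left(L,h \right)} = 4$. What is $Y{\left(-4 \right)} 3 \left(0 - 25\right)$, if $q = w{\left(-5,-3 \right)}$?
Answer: $75$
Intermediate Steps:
$q = 4$
$Y{\left(N \right)} = \frac{4}{N}$
$Y{\left(-4 \right)} 3 \left(0 - 25\right) = \frac{4}{-4} \cdot 3 \left(0 - 25\right) = 4 \left(- \frac{1}{4}\right) 3 \left(0 - 25\right) = \left(-1\right) 3 \left(-25\right) = \left(-3\right) \left(-25\right) = 75$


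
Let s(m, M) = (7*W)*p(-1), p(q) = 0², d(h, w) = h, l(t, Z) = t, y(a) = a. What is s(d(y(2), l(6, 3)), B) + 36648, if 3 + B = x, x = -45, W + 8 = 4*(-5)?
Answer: 36648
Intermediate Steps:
p(q) = 0
W = -28 (W = -8 + 4*(-5) = -8 - 20 = -28)
B = -48 (B = -3 - 45 = -48)
s(m, M) = 0 (s(m, M) = (7*(-28))*0 = -196*0 = 0)
s(d(y(2), l(6, 3)), B) + 36648 = 0 + 36648 = 36648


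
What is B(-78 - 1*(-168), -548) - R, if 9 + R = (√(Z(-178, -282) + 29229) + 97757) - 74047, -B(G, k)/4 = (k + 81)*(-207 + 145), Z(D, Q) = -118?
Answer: -139517 - √29111 ≈ -1.3969e+5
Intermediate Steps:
B(G, k) = 20088 + 248*k (B(G, k) = -4*(k + 81)*(-207 + 145) = -4*(81 + k)*(-62) = -4*(-5022 - 62*k) = 20088 + 248*k)
R = 23701 + √29111 (R = -9 + ((√(-118 + 29229) + 97757) - 74047) = -9 + ((√29111 + 97757) - 74047) = -9 + ((97757 + √29111) - 74047) = -9 + (23710 + √29111) = 23701 + √29111 ≈ 23872.)
B(-78 - 1*(-168), -548) - R = (20088 + 248*(-548)) - (23701 + √29111) = (20088 - 135904) + (-23701 - √29111) = -115816 + (-23701 - √29111) = -139517 - √29111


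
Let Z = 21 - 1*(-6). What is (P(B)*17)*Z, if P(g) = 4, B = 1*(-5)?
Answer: 1836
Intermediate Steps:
B = -5
Z = 27 (Z = 21 + 6 = 27)
(P(B)*17)*Z = (4*17)*27 = 68*27 = 1836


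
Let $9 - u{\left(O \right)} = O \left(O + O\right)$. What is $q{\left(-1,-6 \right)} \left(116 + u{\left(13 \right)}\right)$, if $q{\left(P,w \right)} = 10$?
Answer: $-2130$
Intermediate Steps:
$u{\left(O \right)} = 9 - 2 O^{2}$ ($u{\left(O \right)} = 9 - O \left(O + O\right) = 9 - O 2 O = 9 - 2 O^{2}$)
$q{\left(-1,-6 \right)} \left(116 + u{\left(13 \right)}\right) = 10 \left(116 + \left(9 - 2 \cdot 13^{2}\right)\right) = 10 \left(116 + \left(9 - 338\right)\right) = 10 \left(116 - 329\right) = 10 \left(-213\right) = -2130$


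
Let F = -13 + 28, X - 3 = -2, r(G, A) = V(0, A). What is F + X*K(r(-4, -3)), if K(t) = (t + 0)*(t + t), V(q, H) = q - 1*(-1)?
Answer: 17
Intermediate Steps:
V(q, H) = 1 + q (V(q, H) = q + 1 = 1 + q)
r(G, A) = 1 (r(G, A) = 1 + 0 = 1)
K(t) = 2*t² (K(t) = t*(2*t) = 2*t²)
X = 1 (X = 3 - 2 = 1)
F = 15
F + X*K(r(-4, -3)) = 15 + 1*(2*1²) = 15 + 1*(2*1) = 15 + 1*2 = 15 + 2 = 17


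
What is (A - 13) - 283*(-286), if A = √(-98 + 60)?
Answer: 80925 + I*√38 ≈ 80925.0 + 6.1644*I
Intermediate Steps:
A = I*√38 (A = √(-38) = I*√38 ≈ 6.1644*I)
(A - 13) - 283*(-286) = (I*√38 - 13) - 283*(-286) = (-13 + I*√38) + 80938 = 80925 + I*√38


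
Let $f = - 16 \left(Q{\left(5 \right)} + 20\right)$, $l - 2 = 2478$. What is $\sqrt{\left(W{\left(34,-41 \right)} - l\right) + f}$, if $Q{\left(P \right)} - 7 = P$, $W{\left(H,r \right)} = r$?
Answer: $3 i \sqrt{337} \approx 55.073 i$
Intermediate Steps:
$l = 2480$ ($l = 2 + 2478 = 2480$)
$Q{\left(P \right)} = 7 + P$
$f = -512$ ($f = - 16 \left(\left(7 + 5\right) + 20\right) = - 16 \left(12 + 20\right) = \left(-16\right) 32 = -512$)
$\sqrt{\left(W{\left(34,-41 \right)} - l\right) + f} = \sqrt{\left(-41 - 2480\right) - 512} = \sqrt{-2521 - 512} = \sqrt{-3033} = 3 i \sqrt{337}$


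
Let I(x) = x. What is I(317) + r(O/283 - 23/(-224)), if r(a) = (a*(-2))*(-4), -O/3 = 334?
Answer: 2293969/7924 ≈ 289.50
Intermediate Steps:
O = -1002 (O = -3*334 = -1002)
r(a) = 8*a (r(a) = -2*a*(-4) = 8*a)
I(317) + r(O/283 - 23/(-224)) = 317 + 8*(-1002/283 - 23/(-224)) = 317 + 8*(-1002*1/283 - 23*(-1/224)) = 317 + 8*(-1002/283 + 23/224) = 317 + 8*(-217939/63392) = 317 - 217939/7924 = 2293969/7924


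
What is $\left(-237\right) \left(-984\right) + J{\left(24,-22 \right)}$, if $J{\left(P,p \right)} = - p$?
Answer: $233230$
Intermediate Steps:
$\left(-237\right) \left(-984\right) + J{\left(24,-22 \right)} = \left(-237\right) \left(-984\right) - -22 = 233208 + 22 = 233230$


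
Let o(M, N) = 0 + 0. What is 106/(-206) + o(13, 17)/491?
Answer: -53/103 ≈ -0.51456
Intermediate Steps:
o(M, N) = 0
106/(-206) + o(13, 17)/491 = 106/(-206) + 0/491 = 106*(-1/206) + 0*(1/491) = -53/103 + 0 = -53/103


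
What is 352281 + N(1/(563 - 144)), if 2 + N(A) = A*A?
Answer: 61846453520/175561 ≈ 3.5228e+5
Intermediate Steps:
N(A) = -2 + A**2 (N(A) = -2 + A*A = -2 + A**2)
352281 + N(1/(563 - 144)) = 352281 + (-2 + (1/(563 - 144))**2) = 352281 + (-2 + (1/419)**2) = 352281 + (-2 + 1/175561) = 352281 - 351121/175561 = 61846453520/175561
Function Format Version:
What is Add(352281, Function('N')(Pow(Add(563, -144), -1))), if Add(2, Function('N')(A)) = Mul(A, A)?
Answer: Rational(61846453520, 175561) ≈ 3.5228e+5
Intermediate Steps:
Function('N')(A) = Add(-2, Pow(A, 2)) (Function('N')(A) = Add(-2, Mul(A, A)) = Add(-2, Pow(A, 2)))
Add(352281, Function('N')(Pow(Add(563, -144), -1))) = Add(352281, Add(-2, Pow(Pow(Add(563, -144), -1), 2))) = Add(352281, Add(-2, Pow(Pow(419, -1), 2))) = Add(352281, Add(-2, Pow(Rational(1, 419), 2))) = Add(352281, Add(-2, Rational(1, 175561))) = Add(352281, Rational(-351121, 175561)) = Rational(61846453520, 175561)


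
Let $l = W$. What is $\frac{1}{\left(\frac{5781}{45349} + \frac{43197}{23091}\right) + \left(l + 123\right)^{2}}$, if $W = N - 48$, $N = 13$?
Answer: $\frac{349051253}{2703750379840} \approx 0.0001291$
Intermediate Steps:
$W = -35$ ($W = 13 - 48 = -35$)
$l = -35$
$\frac{1}{\left(\frac{5781}{45349} + \frac{43197}{23091}\right) + \left(l + 123\right)^{2}} = \frac{1}{\left(\frac{5781}{45349} + \frac{43197}{23091}\right) + \left(-35 + 123\right)^{2}} = \frac{1}{\left(5781 \cdot \frac{1}{45349} + 43197 \cdot \frac{1}{23091}\right) + 88^{2}} = \frac{1}{\left(\frac{5781}{45349} + \frac{14399}{7697}\right) + 7744} = \frac{1}{\frac{697476608}{349051253} + 7744} = \frac{1}{\frac{2703750379840}{349051253}} = \frac{349051253}{2703750379840}$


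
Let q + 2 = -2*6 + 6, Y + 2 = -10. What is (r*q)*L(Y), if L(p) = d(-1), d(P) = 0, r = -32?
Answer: 0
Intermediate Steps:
Y = -12 (Y = -2 - 10 = -12)
L(p) = 0
q = -8 (q = -2 + (-2*6 + 6) = -2 + (-12 + 6) = -2 - 6 = -8)
(r*q)*L(Y) = -32*(-8)*0 = 256*0 = 0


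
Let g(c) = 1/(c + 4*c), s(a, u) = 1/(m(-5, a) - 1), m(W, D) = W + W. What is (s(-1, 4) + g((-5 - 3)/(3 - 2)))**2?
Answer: 2601/193600 ≈ 0.013435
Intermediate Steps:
m(W, D) = 2*W
s(a, u) = -1/11 (s(a, u) = 1/(2*(-5) - 1) = 1/(-10 - 1) = 1/(-11) = -1/11)
g(c) = 1/(5*c)
(s(-1, 4) + g((-5 - 3)/(3 - 2)))**2 = (-1/11 + 1/(5*(((-5 - 3)/(3 - 2)))))**2 = (-1/11 + 1/(5*((-8/1))))**2 = (-1/11 + 1/(5*((-8*1))))**2 = (-1/11 + (1/5)/(-8))**2 = (-1/11 + (1/5)*(-1/8))**2 = (-1/11 - 1/40)**2 = (-51/440)**2 = 2601/193600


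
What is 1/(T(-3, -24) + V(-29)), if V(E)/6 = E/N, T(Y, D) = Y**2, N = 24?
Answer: 4/7 ≈ 0.57143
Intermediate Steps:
V(E) = E/4 (V(E) = 6*(E/24) = E/4)
1/(T(-3, -24) + V(-29)) = 1/((-3)**2 + (1/4)*(-29)) = 1/(9 - 29/4) = 1/(7/4) = 4/7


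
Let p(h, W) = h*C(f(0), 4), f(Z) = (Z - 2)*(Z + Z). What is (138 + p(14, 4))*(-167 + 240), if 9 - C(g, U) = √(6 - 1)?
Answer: 19272 - 1022*√5 ≈ 16987.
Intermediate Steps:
f(Z) = 2*Z*(-2 + Z) (f(Z) = (-2 + Z)*(2*Z) = 2*Z*(-2 + Z))
C(g, U) = 9 - √5 (C(g, U) = 9 - √(6 - 1) = 9 - √5)
p(h, W) = h*(9 - √5)
(138 + p(14, 4))*(-167 + 240) = (138 + 14*(9 - √5))*(-167 + 240) = (138 + (126 - 14*√5))*73 = (264 - 14*√5)*73 = 19272 - 1022*√5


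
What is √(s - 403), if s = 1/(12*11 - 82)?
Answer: I*√40298/10 ≈ 20.074*I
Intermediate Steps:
s = 1/50 (s = 1/(132 - 82) = 1/50 ≈ 0.020000)
√(s - 403) = √(1/50 - 403) = √(-20149/50) = I*√40298/10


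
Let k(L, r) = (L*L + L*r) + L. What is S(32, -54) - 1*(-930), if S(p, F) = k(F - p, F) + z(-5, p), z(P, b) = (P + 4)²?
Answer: 12885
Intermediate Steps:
k(L, r) = L + L² + L*r (k(L, r) = (L² + L*r) + L = L + L² + L*r)
z(P, b) = (4 + P)²
S(p, F) = 1 + (F - p)*(1 - p + 2*F) (S(p, F) = (F - p)*(1 + (F - p) + F) + (4 - 5)² = (F - p)*(1 - p + 2*F) + (-1)² = (F - p)*(1 - p + 2*F) + 1 = 1 + (F - p)*(1 - p + 2*F))
S(32, -54) - 1*(-930) = (1 + (-54 - 1*32)*(1 - 1*32 + 2*(-54))) - 1*(-930) = (1 + (-54 - 32)*(1 - 32 - 108)) + 930 = (1 - 86*(-139)) + 930 = (1 + 11954) + 930 = 11955 + 930 = 12885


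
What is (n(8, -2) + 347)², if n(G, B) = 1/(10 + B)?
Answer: 7711729/64 ≈ 1.2050e+5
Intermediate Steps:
(n(8, -2) + 347)² = (1/(10 - 2) + 347)² = (1/8 + 347)² = (⅛ + 347)² = (2777/8)² = 7711729/64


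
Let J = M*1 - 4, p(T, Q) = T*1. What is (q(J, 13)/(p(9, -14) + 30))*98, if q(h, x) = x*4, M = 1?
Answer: 392/3 ≈ 130.67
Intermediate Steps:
p(T, Q) = T
J = -3 (J = 1*1 - 4 = 1 - 4 = -3)
q(h, x) = 4*x
(q(J, 13)/(p(9, -14) + 30))*98 = ((4*13)/(9 + 30))*98 = (52/39)*98 = ((1/39)*52)*98 = (4/3)*98 = 392/3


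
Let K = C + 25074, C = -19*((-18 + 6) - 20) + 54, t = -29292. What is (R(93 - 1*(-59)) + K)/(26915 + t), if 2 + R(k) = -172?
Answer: -25562/2377 ≈ -10.754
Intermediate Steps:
R(k) = -174 (R(k) = -2 - 172 = -174)
C = 662 (C = -19*(-12 - 20) + 54 = -19*(-32) + 54 = 608 + 54 = 662)
K = 25736 (K = 662 + 25074 = 25736)
(R(93 - 1*(-59)) + K)/(26915 + t) = (-174 + 25736)/(26915 - 29292) = 25562/(-2377) = 25562*(-1/2377) = -25562/2377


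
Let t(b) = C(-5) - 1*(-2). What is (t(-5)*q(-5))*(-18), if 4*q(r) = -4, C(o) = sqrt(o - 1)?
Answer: 36 + 18*I*sqrt(6) ≈ 36.0 + 44.091*I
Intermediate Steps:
C(o) = sqrt(-1 + o)
q(r) = -1 (q(r) = (1/4)*(-4) = -1)
t(b) = 2 + I*sqrt(6) (t(b) = sqrt(-1 - 5) - 1*(-2) = sqrt(-6) + 2 = I*sqrt(6) + 2 = 2 + I*sqrt(6))
(t(-5)*q(-5))*(-18) = ((2 + I*sqrt(6))*(-1))*(-18) = (-2 - I*sqrt(6))*(-18) = 36 + 18*I*sqrt(6)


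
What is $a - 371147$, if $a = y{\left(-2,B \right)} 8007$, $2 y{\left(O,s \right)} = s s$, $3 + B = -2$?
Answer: $- \frac{542119}{2} \approx -2.7106 \cdot 10^{5}$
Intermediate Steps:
$B = -5$ ($B = -3 - 2 = -5$)
$y{\left(O,s \right)} = \frac{s^{2}}{2}$ ($y{\left(O,s \right)} = \frac{s s}{2} = \frac{s^{2}}{2}$)
$a = \frac{200175}{2}$ ($a = \frac{\left(-5\right)^{2}}{2} \cdot 8007 = \frac{1}{2} \cdot 25 \cdot 8007 = \frac{25}{2} \cdot 8007 = \frac{200175}{2} \approx 1.0009 \cdot 10^{5}$)
$a - 371147 = \frac{200175}{2} - 371147 = - \frac{542119}{2}$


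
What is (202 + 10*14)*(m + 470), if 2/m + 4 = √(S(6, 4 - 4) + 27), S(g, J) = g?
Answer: 2735316/17 + 684*√33/17 ≈ 1.6113e+5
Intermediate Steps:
m = 2/(-4 + √33) (m = 2/(-4 + √(6 + 27)) = 2/(-4 + √33) ≈ 1.1464)
(202 + 10*14)*(m + 470) = (202 + 10*14)*((8/17 + 2*√33/17) + 470) = (202 + 140)*(7998/17 + 2*√33/17) = 342*(7998/17 + 2*√33/17) = 2735316/17 + 684*√33/17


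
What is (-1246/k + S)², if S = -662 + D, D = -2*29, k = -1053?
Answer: 572918803396/1108809 ≈ 5.1670e+5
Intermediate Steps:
D = -58
S = -720 (S = -662 - 58 = -720)
(-1246/k + S)² = (-1246/(-1053) - 720)² = (-1246*(-1/1053) - 720)² = (1246/1053 - 720)² = (-756914/1053)² = 572918803396/1108809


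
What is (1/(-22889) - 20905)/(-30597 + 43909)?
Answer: -239247273/152349184 ≈ -1.5704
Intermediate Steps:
(1/(-22889) - 20905)/(-30597 + 43909) = (-1/22889 - 20905)/13312 = -478494546/22889*1/13312 = -239247273/152349184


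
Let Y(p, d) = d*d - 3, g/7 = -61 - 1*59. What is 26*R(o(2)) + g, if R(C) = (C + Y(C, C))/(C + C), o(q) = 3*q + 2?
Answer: -5823/8 ≈ -727.88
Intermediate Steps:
g = -840 (g = 7*(-61 - 1*59) = 7*(-61 - 59) = 7*(-120) = -840)
Y(p, d) = -3 + d**2 (Y(p, d) = d**2 - 3 = -3 + d**2)
o(q) = 2 + 3*q
R(C) = (-3 + C + C**2)/(2*C) (R(C) = (C + (-3 + C**2))/(C + C) = (-3 + C + C**2)/((2*C)) = (-3 + C + C**2)*(1/(2*C)) = (-3 + C + C**2)/(2*C))
26*R(o(2)) + g = 26*((-3 + (2 + 3*2) + (2 + 3*2)**2)/(2*(2 + 3*2))) - 840 = 26*((-3 + (2 + 6) + (2 + 6)**2)/(2*(2 + 6))) - 840 = 26*((1/2)*(-3 + 8 + 8**2)/8) - 840 = 26*((1/2)*(1/8)*(-3 + 8 + 64)) - 840 = 26*((1/2)*(1/8)*69) - 840 = 26*(69/16) - 840 = 897/8 - 840 = -5823/8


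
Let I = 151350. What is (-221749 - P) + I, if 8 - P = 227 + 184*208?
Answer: -31908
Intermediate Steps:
P = -38491 (P = 8 - (227 + 184*208) = 8 - (227 + 38272) = 8 - 1*38499 = 8 - 38499 = -38491)
(-221749 - P) + I = (-221749 - 1*(-38491)) + 151350 = (-221749 + 38491) + 151350 = -183258 + 151350 = -31908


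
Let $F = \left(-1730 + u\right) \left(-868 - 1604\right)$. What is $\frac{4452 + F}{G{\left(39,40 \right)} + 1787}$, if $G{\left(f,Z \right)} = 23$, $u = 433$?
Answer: $\frac{1605318}{905} \approx 1773.8$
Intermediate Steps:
$F = 3206184$ ($F = \left(-1730 + 433\right) \left(-868 - 1604\right) = \left(-1297\right) \left(-2472\right) = 3206184$)
$\frac{4452 + F}{G{\left(39,40 \right)} + 1787} = \frac{4452 + 3206184}{23 + 1787} = \frac{3210636}{1810} = 3210636 \cdot \frac{1}{1810} = \frac{1605318}{905}$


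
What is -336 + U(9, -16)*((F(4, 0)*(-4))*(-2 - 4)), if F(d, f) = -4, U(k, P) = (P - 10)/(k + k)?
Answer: -592/3 ≈ -197.33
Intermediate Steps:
U(k, P) = (-10 + P)/(2*k) (U(k, P) = (-10 + P)/((2*k)) = (-10 + P)*(1/(2*k)) = (-10 + P)/(2*k))
-336 + U(9, -16)*((F(4, 0)*(-4))*(-2 - 4)) = -336 + ((1/2)*(-10 - 16)/9)*((-4*(-4))*(-2 - 4)) = -336 + ((1/2)*(1/9)*(-26))*(16*(-6)) = -336 - 13/9*(-96) = -336 + 416/3 = -592/3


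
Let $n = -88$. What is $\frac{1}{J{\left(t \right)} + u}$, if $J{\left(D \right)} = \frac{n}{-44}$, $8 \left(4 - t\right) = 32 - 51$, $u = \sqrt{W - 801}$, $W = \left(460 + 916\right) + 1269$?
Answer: $- \frac{1}{920} + \frac{\sqrt{461}}{920} \approx 0.022251$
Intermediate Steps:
$W = 2645$ ($W = 1376 + 1269 = 2645$)
$u = 2 \sqrt{461}$ ($u = \sqrt{2645 - 801} = \sqrt{1844} = 2 \sqrt{461} \approx 42.942$)
$t = \frac{51}{8}$ ($t = 4 - \frac{32 - 51}{8} = 4 - - \frac{19}{8} = 4 + \frac{19}{8} = \frac{51}{8} \approx 6.375$)
$J{\left(D \right)} = 2$ ($J{\left(D \right)} = - \frac{88}{-44} = \left(-88\right) \left(- \frac{1}{44}\right) = 2$)
$\frac{1}{J{\left(t \right)} + u} = \frac{1}{2 + 2 \sqrt{461}}$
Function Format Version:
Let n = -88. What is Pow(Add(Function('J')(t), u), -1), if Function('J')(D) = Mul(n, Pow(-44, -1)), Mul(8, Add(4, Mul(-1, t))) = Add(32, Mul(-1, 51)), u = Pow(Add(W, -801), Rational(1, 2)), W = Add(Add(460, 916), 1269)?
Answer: Add(Rational(-1, 920), Mul(Rational(1, 920), Pow(461, Rational(1, 2)))) ≈ 0.022251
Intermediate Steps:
W = 2645 (W = Add(1376, 1269) = 2645)
u = Mul(2, Pow(461, Rational(1, 2))) (u = Pow(Add(2645, -801), Rational(1, 2)) = Pow(1844, Rational(1, 2)) = Mul(2, Pow(461, Rational(1, 2))) ≈ 42.942)
t = Rational(51, 8) (t = Add(4, Mul(Rational(-1, 8), Add(32, Mul(-1, 51)))) = Add(4, Mul(Rational(-1, 8), Add(32, -51))) = Add(4, Mul(Rational(-1, 8), -19)) = Add(4, Rational(19, 8)) = Rational(51, 8) ≈ 6.3750)
Function('J')(D) = 2 (Function('J')(D) = Mul(-88, Pow(-44, -1)) = Mul(-88, Rational(-1, 44)) = 2)
Pow(Add(Function('J')(t), u), -1) = Pow(Add(2, Mul(2, Pow(461, Rational(1, 2)))), -1)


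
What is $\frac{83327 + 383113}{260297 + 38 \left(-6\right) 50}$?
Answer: $\frac{466440}{248897} \approx 1.874$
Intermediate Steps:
$\frac{83327 + 383113}{260297 + 38 \left(-6\right) 50} = \frac{466440}{260297 - 11400} = \frac{466440}{248897}$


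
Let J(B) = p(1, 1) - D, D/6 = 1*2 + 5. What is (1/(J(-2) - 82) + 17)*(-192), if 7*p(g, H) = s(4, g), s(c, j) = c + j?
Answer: -2815488/863 ≈ -3262.4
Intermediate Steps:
p(g, H) = 4/7 + g/7 (p(g, H) = (4 + g)/7 = 4/7 + g/7)
D = 42 (D = 6*(1*2 + 5) = 6*(2 + 5) = 6*7 = 42)
J(B) = -289/7 (J(B) = (4/7 + (⅐)*1) - 1*42 = (4/7 + ⅐) - 42 = 5/7 - 42 = -289/7)
(1/(J(-2) - 82) + 17)*(-192) = (1/(-289/7 - 82) + 17)*(-192) = (1/(-863/7) + 17)*(-192) = (-7/863 + 17)*(-192) = (14664/863)*(-192) = -2815488/863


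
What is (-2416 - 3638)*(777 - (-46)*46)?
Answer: -17514222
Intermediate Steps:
(-2416 - 3638)*(777 - (-46)*46) = -6054*(777 - 46*(-46)) = -6054*(777 + 2116) = -6054*2893 = -17514222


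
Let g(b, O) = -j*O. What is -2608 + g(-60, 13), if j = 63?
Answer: -3427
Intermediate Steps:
g(b, O) = -63*O
-2608 + g(-60, 13) = -2608 - 63*13 = -2608 - 819 = -3427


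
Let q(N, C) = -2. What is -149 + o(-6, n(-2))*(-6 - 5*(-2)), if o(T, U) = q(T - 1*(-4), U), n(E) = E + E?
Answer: -157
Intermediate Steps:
n(E) = 2*E
o(T, U) = -2
-149 + o(-6, n(-2))*(-6 - 5*(-2)) = -149 - 2*(-6 - 5*(-2)) = -149 - 2*(-6 + 10) = -149 - 2*4 = -149 - 8 = -157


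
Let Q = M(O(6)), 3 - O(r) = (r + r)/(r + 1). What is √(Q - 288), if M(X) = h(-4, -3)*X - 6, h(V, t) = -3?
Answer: I*√14595/7 ≈ 17.259*I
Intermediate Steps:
O(r) = 3 - 2*r/(1 + r) (O(r) = 3 - (r + r)/(r + 1) = 3 - 2*r/(1 + r))
M(X) = -6 - 3*X (M(X) = -3*X - 6 = -6 - 3*X)
Q = -69/7 (Q = -6 - 3*(3 + 6)/(1 + 6) = -6 - 3*9/7 = -6 - 27/7 = -69/7 ≈ -9.8571)
√(Q - 288) = √(-69/7 - 288) = √(-2085/7) = I*√14595/7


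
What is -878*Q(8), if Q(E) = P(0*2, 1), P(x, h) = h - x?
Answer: -878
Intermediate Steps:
Q(E) = 1 (Q(E) = 1 - 0*2 = 1 - 1*0 = 1 + 0 = 1)
-878*Q(8) = -878*1 = -878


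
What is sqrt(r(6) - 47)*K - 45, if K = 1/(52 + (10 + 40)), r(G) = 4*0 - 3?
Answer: -45 + 5*I*sqrt(2)/102 ≈ -45.0 + 0.069324*I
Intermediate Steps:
r(G) = -3 (r(G) = 0 - 3 = -3)
K = 1/102 (K = 1/(52 + 50) = 1/102 ≈ 0.0098039)
sqrt(r(6) - 47)*K - 45 = sqrt(-3 - 47)*(1/102) - 45 = sqrt(-50)*(1/102) - 45 = (5*I*sqrt(2))*(1/102) - 45 = 5*I*sqrt(2)/102 - 45 = -45 + 5*I*sqrt(2)/102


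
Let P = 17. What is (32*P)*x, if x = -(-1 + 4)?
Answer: -1632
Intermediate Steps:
x = -3 (x = -1*3 = -3)
(32*P)*x = (32*17)*(-3) = 544*(-3) = -1632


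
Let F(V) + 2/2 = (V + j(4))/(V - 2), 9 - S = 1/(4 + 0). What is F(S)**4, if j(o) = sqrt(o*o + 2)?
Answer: 197632/531441 + 45056*sqrt(2)/177147 ≈ 0.73157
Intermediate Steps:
j(o) = sqrt(2 + o**2) (j(o) = sqrt(o**2 + 2) = sqrt(2 + o**2))
S = 35/4 (S = 9 - 1/(4 + 0) = 9 - 1/4 = 35/4 ≈ 8.7500)
F(V) = -1 + (V + 3*sqrt(2))/(-2 + V) (F(V) = -1 + (V + sqrt(2 + 4**2))/(V - 2) = -1 + (V + sqrt(2 + 16))/(-2 + V) = -1 + (V + sqrt(18))/(-2 + V) = -1 + (V + 3*sqrt(2))/(-2 + V))
F(S)**4 = ((2 + 3*sqrt(2))/(-2 + 35/4))**4 = ((2 + 3*sqrt(2))/(27/4))**4 = (4*(2 + 3*sqrt(2))/27)**4 = (8/27 + 4*sqrt(2)/9)**4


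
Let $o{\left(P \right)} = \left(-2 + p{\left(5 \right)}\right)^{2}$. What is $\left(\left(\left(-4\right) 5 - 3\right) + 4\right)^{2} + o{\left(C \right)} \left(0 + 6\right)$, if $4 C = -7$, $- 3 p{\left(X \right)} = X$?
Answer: $\frac{1325}{3} \approx 441.67$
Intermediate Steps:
$p{\left(X \right)} = - \frac{X}{3}$
$C = - \frac{7}{4}$ ($C = \frac{1}{4} \left(-7\right) = - \frac{7}{4} \approx -1.75$)
$o{\left(P \right)} = \frac{121}{9}$ ($o{\left(P \right)} = \left(-2 - \frac{5}{3}\right)^{2} = \left(- \frac{11}{3}\right)^{2} = \frac{121}{9}$)
$\left(\left(\left(-4\right) 5 - 3\right) + 4\right)^{2} + o{\left(C \right)} \left(0 + 6\right) = \left(\left(\left(-4\right) 5 - 3\right) + 4\right)^{2} + \frac{121 \left(0 + 6\right)}{9} = \left(\left(-20 - 3\right) + 4\right)^{2} + \frac{121}{9} \cdot 6 = \left(-23 + 4\right)^{2} + \frac{242}{3} = \left(-19\right)^{2} + \frac{242}{3} = 361 + \frac{242}{3} = \frac{1325}{3}$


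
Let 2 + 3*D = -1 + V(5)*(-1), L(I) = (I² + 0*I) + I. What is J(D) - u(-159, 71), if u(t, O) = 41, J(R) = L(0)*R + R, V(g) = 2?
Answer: -128/3 ≈ -42.667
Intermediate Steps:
L(I) = I + I² (L(I) = (I² + 0) + I = I² + I = I + I²)
D = -5/3 (D = -⅔ + (-1 + 2*(-1))/3 = -⅔ + (-1 - 2)/3 = -⅔ + (⅓)*(-3) = -⅔ - 1 = -5/3 ≈ -1.6667)
J(R) = R (J(R) = (0*(1 + 0))*R + R = (0*1)*R + R = 0*R + R = 0 + R = R)
J(D) - u(-159, 71) = -5/3 - 1*41 = -5/3 - 41 = -128/3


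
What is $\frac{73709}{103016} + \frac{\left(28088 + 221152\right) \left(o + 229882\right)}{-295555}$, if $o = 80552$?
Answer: $- \frac{1594118180507813}{6089378776} \approx -2.6179 \cdot 10^{5}$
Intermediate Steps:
$\frac{73709}{103016} + \frac{\left(28088 + 221152\right) \left(o + 229882\right)}{-295555} = \frac{73709}{103016} + \frac{\left(28088 + 221152\right) \left(80552 + 229882\right)}{-295555} = 73709 \cdot \frac{1}{103016} + 249240 \cdot 310434 \left(- \frac{1}{295555}\right) = \frac{73709}{103016} + 77372570160 \left(- \frac{1}{295555}\right) = \frac{73709}{103016} - \frac{15474514032}{59111} = - \frac{1594118180507813}{6089378776}$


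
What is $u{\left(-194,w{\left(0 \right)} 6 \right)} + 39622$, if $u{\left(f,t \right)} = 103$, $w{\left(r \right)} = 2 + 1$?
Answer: $39725$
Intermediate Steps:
$w{\left(r \right)} = 3$
$u{\left(-194,w{\left(0 \right)} 6 \right)} + 39622 = 103 + 39622 = 39725$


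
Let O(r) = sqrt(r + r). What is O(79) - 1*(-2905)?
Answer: 2905 + sqrt(158) ≈ 2917.6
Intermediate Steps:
O(r) = sqrt(2)*sqrt(r) (O(r) = sqrt(2*r) = sqrt(2)*sqrt(r))
O(79) - 1*(-2905) = sqrt(2)*sqrt(79) - 1*(-2905) = sqrt(158) + 2905 = 2905 + sqrt(158)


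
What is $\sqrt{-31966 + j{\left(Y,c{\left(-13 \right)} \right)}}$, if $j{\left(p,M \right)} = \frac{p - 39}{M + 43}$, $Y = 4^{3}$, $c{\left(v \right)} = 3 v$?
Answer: $\frac{i \sqrt{127839}}{2} \approx 178.77 i$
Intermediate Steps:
$Y = 64$
$j{\left(p,M \right)} = \frac{-39 + p}{43 + M}$
$\sqrt{-31966 + j{\left(Y,c{\left(-13 \right)} \right)}} = \sqrt{-31966 + \frac{-39 + 64}{43 + 3 \left(-13\right)}} = \sqrt{-31966 + \frac{1}{43 - 39} \cdot 25} = \sqrt{-31966 + \frac{1}{4} \cdot 25} = \sqrt{-31966 + \frac{25}{4}} = \sqrt{- \frac{127839}{4}} = \frac{i \sqrt{127839}}{2}$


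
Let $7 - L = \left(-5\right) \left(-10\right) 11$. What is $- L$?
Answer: $543$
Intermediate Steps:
$L = -543$ ($L = 7 - \left(-5\right) \left(-10\right) 11 = 7 - 50 \cdot 11 = 7 - 550 = -543$)
$- L = \left(-1\right) \left(-543\right) = 543$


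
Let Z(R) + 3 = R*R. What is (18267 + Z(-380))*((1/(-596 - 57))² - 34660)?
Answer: -2404065901181496/426409 ≈ -5.6379e+9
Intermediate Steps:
Z(R) = -3 + R² (Z(R) = -3 + R*R = -3 + R²)
(18267 + Z(-380))*((1/(-596 - 57))² - 34660) = (18267 + (-3 + (-380)²))*((1/(-596 - 57))² - 34660) = (18267 + (-3 + 144400))*((1/(-653))² - 34660) = (18267 + 144397)*((-1/653)² - 34660) = 162664*(1/426409 - 34660) = 162664*(-14779335939/426409) = -2404065901181496/426409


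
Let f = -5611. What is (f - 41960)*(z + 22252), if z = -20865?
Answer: -65980977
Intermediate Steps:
(f - 41960)*(z + 22252) = (-5611 - 41960)*(-20865 + 22252) = -47571*1387 = -65980977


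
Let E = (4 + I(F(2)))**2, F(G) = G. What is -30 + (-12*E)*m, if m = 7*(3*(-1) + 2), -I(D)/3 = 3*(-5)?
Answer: 201654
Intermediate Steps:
I(D) = 45 (I(D) = -9*(-5) = -3*(-15) = 45)
E = 2401 (E = (4 + 45)**2 = 49**2 = 2401)
m = -7 (m = 7*(-3 + 2) = 7*(-1) = -7)
-30 + (-12*E)*m = -30 - 12*2401*(-7) = -30 - 28812*(-7) = -30 + 201684 = 201654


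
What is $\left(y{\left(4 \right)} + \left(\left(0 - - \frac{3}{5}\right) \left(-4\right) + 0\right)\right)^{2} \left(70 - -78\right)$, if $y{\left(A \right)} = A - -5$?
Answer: $\frac{161172}{25} \approx 6446.9$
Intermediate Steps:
$y{\left(A \right)} = 5 + A$ ($y{\left(A \right)} = A + 5 = 5 + A$)
$\left(y{\left(4 \right)} + \left(\left(0 - - \frac{3}{5}\right) \left(-4\right) + 0\right)\right)^{2} \left(70 - -78\right) = \left(\left(5 + 4\right) + \left(\left(0 - - \frac{3}{5}\right) \left(-4\right) + 0\right)\right)^{2} \left(70 - -78\right) = \left(9 + \left(\left(0 - \left(-3\right) \frac{1}{5}\right) \left(-4\right) + 0\right)\right)^{2} \left(70 + 78\right) = \left(9 + \left(\left(0 - - \frac{3}{5}\right) \left(-4\right) + 0\right)\right)^{2} \cdot 148 = \left(9 + \left(\left(0 + \frac{3}{5}\right) \left(-4\right) + 0\right)\right)^{2} \cdot 148 = \left(9 + \left(\frac{3}{5} \left(-4\right) + 0\right)\right)^{2} \cdot 148 = \left(9 + \left(- \frac{12}{5} + 0\right)\right)^{2} \cdot 148 = \left(9 - \frac{12}{5}\right)^{2} \cdot 148 = \left(\frac{33}{5}\right)^{2} \cdot 148 = \frac{1089}{25} \cdot 148 = \frac{161172}{25}$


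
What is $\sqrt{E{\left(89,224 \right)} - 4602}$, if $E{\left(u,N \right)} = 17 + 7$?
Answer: $i \sqrt{4578} \approx 67.661 i$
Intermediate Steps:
$E{\left(u,N \right)} = 24$
$\sqrt{E{\left(89,224 \right)} - 4602} = \sqrt{24 - 4602} = \sqrt{-4578} = i \sqrt{4578}$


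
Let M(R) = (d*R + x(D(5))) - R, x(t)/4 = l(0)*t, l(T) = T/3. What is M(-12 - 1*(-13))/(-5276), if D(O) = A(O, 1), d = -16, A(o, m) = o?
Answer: 17/5276 ≈ 0.0032221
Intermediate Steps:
l(T) = T/3 (l(T) = T*(1/3) = T/3)
D(O) = O
x(t) = 0 (x(t) = 4*(((1/3)*0)*t) = 4*(0*t) = 4*0 = 0)
M(R) = -17*R (M(R) = (-16*R + 0) - R = -16*R - R = -17*R)
M(-12 - 1*(-13))/(-5276) = -17*(-12 - 1*(-13))/(-5276) = -17*(-12 + 13)*(-1/5276) = -17*1*(-1/5276) = -17*(-1/5276) = 17/5276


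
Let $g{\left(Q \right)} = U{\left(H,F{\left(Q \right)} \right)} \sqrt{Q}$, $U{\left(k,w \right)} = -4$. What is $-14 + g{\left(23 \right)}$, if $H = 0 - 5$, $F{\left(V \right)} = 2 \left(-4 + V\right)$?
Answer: $-14 - 4 \sqrt{23} \approx -33.183$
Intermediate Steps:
$F{\left(V \right)} = -8 + 2 V$
$H = -5$ ($H = 0 - 5 = -5$)
$g{\left(Q \right)} = - 4 \sqrt{Q}$
$-14 + g{\left(23 \right)} = -14 - 4 \sqrt{23}$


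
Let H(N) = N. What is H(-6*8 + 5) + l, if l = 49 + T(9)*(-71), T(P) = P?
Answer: -633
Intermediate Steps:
l = -590 (l = 49 + 9*(-71) = 49 - 639 = -590)
H(-6*8 + 5) + l = (-6*8 + 5) - 590 = (-48 + 5) - 590 = -43 - 590 = -633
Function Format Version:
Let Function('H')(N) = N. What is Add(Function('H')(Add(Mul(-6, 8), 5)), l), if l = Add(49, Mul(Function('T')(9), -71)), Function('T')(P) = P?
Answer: -633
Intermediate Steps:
l = -590 (l = Add(49, Mul(9, -71)) = Add(49, -639) = -590)
Add(Function('H')(Add(Mul(-6, 8), 5)), l) = Add(Add(Mul(-6, 8), 5), -590) = Add(Add(-48, 5), -590) = Add(-43, -590) = -633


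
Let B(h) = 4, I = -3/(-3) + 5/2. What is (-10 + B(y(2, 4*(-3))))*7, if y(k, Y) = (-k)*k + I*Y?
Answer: -42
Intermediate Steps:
I = 7/2 (I = -3*(-1/3) + 5*(1/2) = 1 + 5/2 = 7/2 ≈ 3.5000)
y(k, Y) = -k**2 + 7*Y/2 (y(k, Y) = (-k)*k + 7*Y/2 = -k**2 + 7*Y/2)
(-10 + B(y(2, 4*(-3))))*7 = (-10 + 4)*7 = -6*7 = -42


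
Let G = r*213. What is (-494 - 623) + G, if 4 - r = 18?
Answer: -4099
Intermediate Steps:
r = -14 (r = 4 - 1*18 = 4 - 18 = -14)
G = -2982 (G = -14*213 = -2982)
(-494 - 623) + G = (-494 - 623) - 2982 = -1117 - 2982 = -4099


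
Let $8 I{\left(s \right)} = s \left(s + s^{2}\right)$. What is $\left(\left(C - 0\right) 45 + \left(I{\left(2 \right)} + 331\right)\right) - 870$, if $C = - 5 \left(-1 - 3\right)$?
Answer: $\frac{725}{2} \approx 362.5$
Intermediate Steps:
$I{\left(s \right)} = \frac{s \left(s + s^{2}\right)}{8}$
$C = 20$ ($C = \left(-5\right) \left(-4\right) = 20$)
$\left(\left(C - 0\right) 45 + \left(I{\left(2 \right)} + 331\right)\right) - 870 = \left(\left(20 - 0\right) 45 + \left(\frac{2^{2} \left(1 + 2\right)}{8} + 331\right)\right) - 870 = \left(\left(20 + 0\right) 45 + \left(\frac{1}{8} \cdot 4 \cdot 3 + 331\right)\right) - 870 = \left(20 \cdot 45 + \left(\frac{3}{2} + 331\right)\right) - 870 = \left(900 + \frac{665}{2}\right) - 870 = \frac{2465}{2} - 870 = \frac{725}{2}$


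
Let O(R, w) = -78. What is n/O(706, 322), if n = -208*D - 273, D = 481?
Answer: 7717/6 ≈ 1286.2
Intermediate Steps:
n = -100321 (n = -208*481 - 273 = -100048 - 273 = -100321)
n/O(706, 322) = -100321/(-78) = -100321*(-1/78) = 7717/6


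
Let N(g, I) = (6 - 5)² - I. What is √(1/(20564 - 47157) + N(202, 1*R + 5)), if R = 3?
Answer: 2*I*√1237585034/26593 ≈ 2.6458*I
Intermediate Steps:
N(g, I) = 1 - I (N(g, I) = 1² - I = 1 - I)
√(1/(20564 - 47157) + N(202, 1*R + 5)) = √(1/(20564 - 47157) + (1 - (1*3 + 5))) = √(1/(-26593) + (1 - (3 + 5))) = √(-1/26593 + (1 - 1*8)) = √(-1/26593 + (1 - 8)) = √(-1/26593 - 7) = √(-186152/26593) = 2*I*√1237585034/26593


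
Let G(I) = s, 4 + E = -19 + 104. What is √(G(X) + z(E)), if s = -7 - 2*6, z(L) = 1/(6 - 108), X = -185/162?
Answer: I*√197778/102 ≈ 4.36*I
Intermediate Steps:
E = 81 (E = -4 + (-19 + 104) = -4 + 85 = 81)
X = -185/162 (X = -185*1/162 = -185/162 ≈ -1.1420)
z(L) = -1/102 (z(L) = 1/(-102) = -1/102)
s = -19 (s = -7 - 12 = -19)
G(I) = -19
√(G(X) + z(E)) = √(-19 - 1/102) = √(-1939/102) = I*√197778/102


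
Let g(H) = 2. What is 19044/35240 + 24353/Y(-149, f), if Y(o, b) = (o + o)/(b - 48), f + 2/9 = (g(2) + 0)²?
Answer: 42701820571/11814210 ≈ 3614.4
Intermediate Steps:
f = 34/9 (f = -2/9 + (2 + 0)² = -2/9 + 2² = -2/9 + 4 = 34/9 ≈ 3.7778)
Y(o, b) = 2*o/(-48 + b) (Y(o, b) = (2*o)/(-48 + b) = 2*o/(-48 + b))
19044/35240 + 24353/Y(-149, f) = 19044/35240 + 24353/((2*(-149)/(-48 + 34/9))) = 19044*(1/35240) + 24353/((2*(-149)/(-398/9))) = 4761/8810 + 24353/((2*(-149)*(-9/398))) = 4761/8810 + 24353/(1341/199) = 4761/8810 + 24353*(199/1341) = 4761/8810 + 4846247/1341 = 42701820571/11814210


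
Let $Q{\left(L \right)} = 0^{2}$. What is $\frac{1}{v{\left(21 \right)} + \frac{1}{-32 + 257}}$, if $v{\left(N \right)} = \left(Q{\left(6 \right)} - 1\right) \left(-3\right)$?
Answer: $\frac{225}{676} \approx 0.33284$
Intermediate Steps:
$Q{\left(L \right)} = 0$
$v{\left(N \right)} = 3$ ($v{\left(N \right)} = \left(0 - 1\right) \left(-3\right) = \left(-1\right) \left(-3\right) = 3$)
$\frac{1}{v{\left(21 \right)} + \frac{1}{-32 + 257}} = \frac{1}{3 + \frac{1}{-32 + 257}} = \frac{1}{3 + \frac{1}{225}} = \frac{1}{\frac{676}{225}} = \frac{225}{676}$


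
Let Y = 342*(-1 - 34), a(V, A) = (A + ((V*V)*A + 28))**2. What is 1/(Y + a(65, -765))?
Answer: 1/10451396699074 ≈ 9.5681e-14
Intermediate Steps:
a(V, A) = (28 + A + A*V**2)**2 (a(V, A) = (A + (V**2*A + 28))**2 = (A + (A*V**2 + 28))**2 = (A + (28 + A*V**2))**2 = (28 + A + A*V**2)**2)
Y = -11970 (Y = 342*(-35) = -11970)
1/(Y + a(65, -765)) = 1/(-11970 + (28 - 765 - 765*65**2)**2) = 1/(-11970 + (28 - 765 - 765*4225)**2) = 1/(-11970 + (28 - 765 - 3232125)**2) = 1/(-11970 + (-3232862)**2) = 1/(-11970 + 10451396711044) = 1/10451396699074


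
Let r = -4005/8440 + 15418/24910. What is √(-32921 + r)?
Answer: I*√3637838966241613030/10512020 ≈ 181.44*I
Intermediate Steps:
r = 3036337/21024040 (r = -4005*1/8440 + 15418*(1/24910) = -801/1688 + 7709/12455 = 3036337/21024040 ≈ 0.14442)
√(-32921 + r) = √(-32921 + 3036337/21024040) = √(-692129384503/21024040) = I*√3637838966241613030/10512020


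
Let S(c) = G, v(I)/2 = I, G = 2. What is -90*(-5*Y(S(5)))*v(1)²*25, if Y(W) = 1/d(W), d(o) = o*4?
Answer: 5625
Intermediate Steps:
d(o) = 4*o
v(I) = 2*I
S(c) = 2
Y(W) = 1/(4*W)
-90*(-5*Y(S(5)))*v(1)²*25 = -90*(-5/(4*2))*(2*1)²*25 = -90*(-5/(4*2))*2²*25 = -90*(-5*⅛)*4*25 = -(-225)*4/4*25 = -90*(-5/2)*25 = 225*25 = 5625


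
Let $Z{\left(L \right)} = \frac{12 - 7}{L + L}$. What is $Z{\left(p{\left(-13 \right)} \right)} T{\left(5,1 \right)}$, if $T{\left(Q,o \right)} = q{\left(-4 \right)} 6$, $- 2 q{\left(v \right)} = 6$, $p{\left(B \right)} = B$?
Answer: $\frac{45}{13} \approx 3.4615$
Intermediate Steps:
$Z{\left(L \right)} = \frac{5}{2 L}$
$q{\left(v \right)} = -3$ ($q{\left(v \right)} = \left(- \frac{1}{2}\right) 6 = -3$)
$T{\left(Q,o \right)} = -18$ ($T{\left(Q,o \right)} = \left(-3\right) 6 = -18$)
$Z{\left(p{\left(-13 \right)} \right)} T{\left(5,1 \right)} = \frac{5}{2 \left(-13\right)} \left(-18\right) = \frac{5}{2} \left(- \frac{1}{13}\right) \left(-18\right) = \left(- \frac{5}{26}\right) \left(-18\right) = \frac{45}{13}$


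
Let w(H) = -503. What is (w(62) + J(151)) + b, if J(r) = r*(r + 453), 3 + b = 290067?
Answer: 380765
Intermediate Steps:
b = 290064 (b = -3 + 290067 = 290064)
J(r) = r*(453 + r)
(w(62) + J(151)) + b = (-503 + 151*(453 + 151)) + 290064 = (-503 + 151*604) + 290064 = (-503 + 91204) + 290064 = 90701 + 290064 = 380765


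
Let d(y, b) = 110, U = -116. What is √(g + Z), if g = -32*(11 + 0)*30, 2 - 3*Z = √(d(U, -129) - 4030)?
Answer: √(-95034 - 84*I*√5)/3 ≈ 0.10155 - 102.76*I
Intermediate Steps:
Z = ⅔ - 28*I*√5/3 (Z = ⅔ - √(110 - 4030)/3 = ⅔ - 28*I*√5/3 ≈ 0.66667 - 20.87*I)
g = -10560 (g = -32*11*30 = -352*30 = -10560)
√(g + Z) = √(-10560 + (⅔ - 28*I*√5/3)) = √(-31678/3 - 28*I*√5/3)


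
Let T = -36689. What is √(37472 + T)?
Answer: 3*√87 ≈ 27.982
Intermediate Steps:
√(37472 + T) = √(37472 - 36689) = √783 = 3*√87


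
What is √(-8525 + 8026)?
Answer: I*√499 ≈ 22.338*I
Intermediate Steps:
√(-8525 + 8026) = √(-499) = I*√499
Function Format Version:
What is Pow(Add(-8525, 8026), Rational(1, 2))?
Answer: Mul(I, Pow(499, Rational(1, 2))) ≈ Mul(22.338, I)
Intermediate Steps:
Pow(Add(-8525, 8026), Rational(1, 2)) = Pow(-499, Rational(1, 2)) = Mul(I, Pow(499, Rational(1, 2)))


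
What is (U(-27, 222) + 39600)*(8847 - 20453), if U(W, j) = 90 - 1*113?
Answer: -459330662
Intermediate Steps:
U(W, j) = -23 (U(W, j) = 90 - 113 = -23)
(U(-27, 222) + 39600)*(8847 - 20453) = (-23 + 39600)*(8847 - 20453) = 39577*(-11606) = -459330662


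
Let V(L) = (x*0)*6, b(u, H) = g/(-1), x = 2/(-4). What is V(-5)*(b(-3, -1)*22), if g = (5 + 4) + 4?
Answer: 0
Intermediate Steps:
g = 13 (g = 9 + 4 = 13)
x = -1/2 (x = 2*(-1/4) = -1/2 ≈ -0.50000)
b(u, H) = -13 (b(u, H) = 13/(-1) = 13*(-1) = -13)
V(L) = 0 (V(L) = -1/2*0*6 = 0*6 = 0)
V(-5)*(b(-3, -1)*22) = 0*(-13*22) = 0*(-286) = 0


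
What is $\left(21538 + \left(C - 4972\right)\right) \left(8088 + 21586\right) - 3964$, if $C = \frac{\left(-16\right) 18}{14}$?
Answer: $\frac{3436755584}{7} \approx 4.9096 \cdot 10^{8}$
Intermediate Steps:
$C = - \frac{144}{7}$ ($C = \left(-288\right) \frac{1}{14} = - \frac{144}{7} \approx -20.571$)
$\left(21538 + \left(C - 4972\right)\right) \left(8088 + 21586\right) - 3964 = \left(21538 - \frac{34948}{7}\right) \left(8088 + 21586\right) - 3964 = \left(21538 - \frac{34948}{7}\right) 29674 - 3964 = \frac{115818}{7} \cdot 29674 - 3964 = \frac{3436783332}{7} - 3964 = \frac{3436755584}{7}$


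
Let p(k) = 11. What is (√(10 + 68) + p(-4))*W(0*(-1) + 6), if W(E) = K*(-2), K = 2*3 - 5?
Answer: -22 - 2*√78 ≈ -39.664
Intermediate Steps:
K = 1 (K = 6 - 5 = 1)
W(E) = -2 (W(E) = 1*(-2) = -2)
(√(10 + 68) + p(-4))*W(0*(-1) + 6) = (√(10 + 68) + 11)*(-2) = (√78 + 11)*(-2) = (11 + √78)*(-2) = -22 - 2*√78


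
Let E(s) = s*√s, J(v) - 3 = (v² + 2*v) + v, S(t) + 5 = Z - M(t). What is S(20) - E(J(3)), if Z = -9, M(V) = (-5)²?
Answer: -39 - 21*√21 ≈ -135.23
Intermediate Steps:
M(V) = 25
S(t) = -39 (S(t) = -5 + (-9 - 1*25) = -5 + (-9 - 25) = -5 - 34 = -39)
J(v) = 3 + v² + 3*v (J(v) = 3 + ((v² + 2*v) + v) = 3 + (v² + 3*v) = 3 + v² + 3*v)
E(s) = s^(3/2)
S(20) - E(J(3)) = -39 - (3 + 3² + 3*3)^(3/2) = -39 - (3 + 9 + 9)^(3/2) = -39 - 21^(3/2) = -39 - 21*√21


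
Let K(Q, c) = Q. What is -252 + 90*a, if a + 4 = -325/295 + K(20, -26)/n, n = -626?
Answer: -13185954/18467 ≈ -714.03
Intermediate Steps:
a = -94803/18467 (a = -4 + (-325/295 + 20/(-626)) = -4 + (-325*1/295 + 20*(-1/626)) = -4 + (-65/59 - 10/313) = -4 - 20935/18467 = -94803/18467 ≈ -5.1336)
-252 + 90*a = -252 + 90*(-94803/18467) = -252 - 8532270/18467 = -13185954/18467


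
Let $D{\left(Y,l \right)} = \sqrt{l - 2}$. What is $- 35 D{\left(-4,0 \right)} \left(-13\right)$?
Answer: $455 i \sqrt{2} \approx 643.47 i$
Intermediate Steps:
$D{\left(Y,l \right)} = \sqrt{-2 + l}$
$- 35 D{\left(-4,0 \right)} \left(-13\right) = - 35 \sqrt{-2 + 0} \left(-13\right) = - 35 \sqrt{-2} \left(-13\right) = - 35 i \sqrt{2} \left(-13\right) = 455 i \sqrt{2}$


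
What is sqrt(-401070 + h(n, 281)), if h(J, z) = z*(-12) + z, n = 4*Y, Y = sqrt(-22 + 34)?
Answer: I*sqrt(404161) ≈ 635.74*I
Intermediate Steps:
Y = 2*sqrt(3) (Y = sqrt(12) = 2*sqrt(3) ≈ 3.4641)
n = 8*sqrt(3) (n = 4*(2*sqrt(3)) = 8*sqrt(3) ≈ 13.856)
h(J, z) = -11*z (h(J, z) = -12*z + z = -11*z)
sqrt(-401070 + h(n, 281)) = sqrt(-401070 - 11*281) = sqrt(-401070 - 3091) = sqrt(-404161) = I*sqrt(404161)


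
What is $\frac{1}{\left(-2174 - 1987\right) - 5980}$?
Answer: $- \frac{1}{10141} \approx -9.861 \cdot 10^{-5}$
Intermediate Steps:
$\frac{1}{\left(-2174 - 1987\right) - 5980} = \frac{1}{-4161 - 5980} = \frac{1}{-10141} = - \frac{1}{10141}$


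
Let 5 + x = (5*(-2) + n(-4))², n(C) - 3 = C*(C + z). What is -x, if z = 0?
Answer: -76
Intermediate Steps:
n(C) = 3 + C² (n(C) = 3 + C*(C + 0) = 3 + C*C = 3 + C²)
x = 76 (x = -5 + (5*(-2) + (3 + (-4)²))² = -5 + (-10 + (3 + 16))² = -5 + (-10 + 19)² = -5 + 9² = -5 + 81 = 76)
-x = -1*76 = -76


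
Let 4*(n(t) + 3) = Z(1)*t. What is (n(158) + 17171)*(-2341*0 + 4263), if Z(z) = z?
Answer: 146711145/2 ≈ 7.3356e+7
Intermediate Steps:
n(t) = -3 + t/4 (n(t) = -3 + (1*t)/4 = -3 + t/4)
(n(158) + 17171)*(-2341*0 + 4263) = ((-3 + (¼)*158) + 17171)*(-2341*0 + 4263) = ((-3 + 79/2) + 17171)*(0 + 4263) = (73/2 + 17171)*4263 = (34415/2)*4263 = 146711145/2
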